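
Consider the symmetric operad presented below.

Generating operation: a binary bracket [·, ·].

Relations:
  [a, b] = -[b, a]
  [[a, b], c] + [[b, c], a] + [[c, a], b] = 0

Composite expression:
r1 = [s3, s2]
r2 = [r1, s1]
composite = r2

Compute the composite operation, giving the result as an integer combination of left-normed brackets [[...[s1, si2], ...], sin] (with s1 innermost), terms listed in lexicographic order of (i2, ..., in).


[[s1, s2], s3] - [[s1, s3], s2]

Left-normed coefficients sit on the s1-initial expansion words.
Composite bracket: [[s3, s2], s1]
Full expansion: 4 signed words from ab - ba (2^2 = 4).
Keep just the words that open with s1:
  sign of s1s2s3 is +1, so it contributes +[[s1, s2], s3]
  sign of s1s3s2 is -1, so it contributes -[[s1, s3], s2]


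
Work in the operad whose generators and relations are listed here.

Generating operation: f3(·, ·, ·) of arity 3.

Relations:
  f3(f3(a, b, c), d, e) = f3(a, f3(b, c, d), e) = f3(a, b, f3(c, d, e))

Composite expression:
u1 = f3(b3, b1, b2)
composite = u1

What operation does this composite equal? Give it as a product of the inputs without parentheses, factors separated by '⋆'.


b3 ⋆ b1 ⋆ b2

Associativity of f3 dissolves the nesting; only the b-input order survives.
f3(b3, b1, b2) linearizes to b3 ⋆ b1 ⋆ b2


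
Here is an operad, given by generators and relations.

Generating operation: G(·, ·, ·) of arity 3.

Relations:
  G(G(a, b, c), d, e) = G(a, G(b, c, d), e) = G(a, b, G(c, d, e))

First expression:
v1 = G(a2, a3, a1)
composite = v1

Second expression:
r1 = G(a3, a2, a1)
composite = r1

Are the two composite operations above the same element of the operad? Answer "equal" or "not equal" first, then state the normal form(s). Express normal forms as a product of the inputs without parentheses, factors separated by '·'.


not equal — first a2 · a3 · a1, second a3 · a2 · a1


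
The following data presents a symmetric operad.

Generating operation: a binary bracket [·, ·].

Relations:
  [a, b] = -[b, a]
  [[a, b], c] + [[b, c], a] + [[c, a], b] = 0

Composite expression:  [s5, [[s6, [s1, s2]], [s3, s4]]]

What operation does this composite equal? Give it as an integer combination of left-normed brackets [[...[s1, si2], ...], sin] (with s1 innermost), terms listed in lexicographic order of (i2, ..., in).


[[[[[s1, s2], s6], s3], s4], s5] - [[[[[s1, s2], s6], s4], s3], s5]

In the tensor algebra, words opening s1 carry the s1-anchored form.
Composite bracket: [s5, [[s6, [s1, s2]], [s3, s4]]]
The bracket unfolds into 32 signed words via [a, b] = ab - ba (2^5 = 32).
Coefficients come from the s1-initial words:
  s1s2s6s3s4s5 (sign +1) contributes +[[[[[s1, s2], s6], s3], s4], s5]
  s1s2s6s4s3s5 (sign -1) contributes -[[[[[s1, s2], s6], s4], s3], s5]


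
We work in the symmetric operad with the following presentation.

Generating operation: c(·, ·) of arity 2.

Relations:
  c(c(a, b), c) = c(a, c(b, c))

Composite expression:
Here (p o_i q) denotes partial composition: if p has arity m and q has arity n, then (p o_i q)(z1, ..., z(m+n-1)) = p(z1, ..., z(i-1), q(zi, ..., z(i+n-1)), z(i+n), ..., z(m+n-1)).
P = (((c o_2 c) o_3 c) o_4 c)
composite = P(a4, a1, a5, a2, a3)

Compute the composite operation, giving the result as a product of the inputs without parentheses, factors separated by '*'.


a4 * a1 * a5 * a2 * a3

Under associativity of c, the answer is the a's in reading order.
c(a2, a3) reduces to a2 * a3
c(a5, c(a2, a3)) reduces to a5 * a2 * a3
c(a1, c(a5, c(a2, a3))) reduces to a1 * a5 * a2 * a3
c(a4, c(a1, c(a5, c(a2, a3)))) reduces to a4 * a1 * a5 * a2 * a3


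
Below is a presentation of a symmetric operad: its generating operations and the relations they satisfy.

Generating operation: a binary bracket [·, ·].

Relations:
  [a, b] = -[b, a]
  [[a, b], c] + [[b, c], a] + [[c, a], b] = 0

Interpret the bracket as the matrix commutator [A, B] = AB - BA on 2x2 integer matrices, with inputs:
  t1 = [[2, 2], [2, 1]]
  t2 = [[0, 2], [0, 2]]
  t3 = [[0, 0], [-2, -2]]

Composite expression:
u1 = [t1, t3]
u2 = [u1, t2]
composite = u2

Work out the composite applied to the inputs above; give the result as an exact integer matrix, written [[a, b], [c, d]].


[[-12, -24], [-12, 12]]

[t1, t3] = [[-4, -4], [6, 4]]
[[t1, t3], t2] = [[-12, -24], [-12, 12]]


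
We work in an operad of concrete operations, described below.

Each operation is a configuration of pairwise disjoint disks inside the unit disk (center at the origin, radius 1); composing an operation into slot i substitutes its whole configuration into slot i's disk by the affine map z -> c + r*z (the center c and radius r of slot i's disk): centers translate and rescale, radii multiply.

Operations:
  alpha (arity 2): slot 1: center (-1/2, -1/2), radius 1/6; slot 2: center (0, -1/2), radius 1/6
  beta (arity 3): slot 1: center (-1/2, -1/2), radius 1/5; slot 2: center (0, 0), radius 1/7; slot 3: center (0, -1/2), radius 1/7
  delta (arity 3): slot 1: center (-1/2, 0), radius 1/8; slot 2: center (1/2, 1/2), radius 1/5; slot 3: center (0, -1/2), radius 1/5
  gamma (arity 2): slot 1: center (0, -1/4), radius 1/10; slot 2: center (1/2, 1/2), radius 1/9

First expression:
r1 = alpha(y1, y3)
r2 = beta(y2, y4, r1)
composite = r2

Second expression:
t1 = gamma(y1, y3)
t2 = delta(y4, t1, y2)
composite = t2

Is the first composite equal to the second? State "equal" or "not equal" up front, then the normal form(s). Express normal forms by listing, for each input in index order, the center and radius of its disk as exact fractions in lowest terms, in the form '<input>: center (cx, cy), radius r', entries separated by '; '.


not equal; the first gives y1: center (-1/14, -4/7), radius 1/42; y2: center (-1/2, -1/2), radius 1/5; y3: center (0, -4/7), radius 1/42; y4: center (0, 0), radius 1/7 and the second y1: center (1/2, 9/20), radius 1/50; y2: center (0, -1/2), radius 1/5; y3: center (3/5, 3/5), radius 1/45; y4: center (-1/2, 0), radius 1/8

Reducing the first expression gives y1: center (-1/14, -4/7), radius 1/42; y2: center (-1/2, -1/2), radius 1/5; y3: center (0, -4/7), radius 1/42; y4: center (0, 0), radius 1/7
Reducing the second expression gives y1: center (1/2, 9/20), radius 1/50; y2: center (0, -1/2), radius 1/5; y3: center (3/5, 3/5), radius 1/45; y4: center (-1/2, 0), radius 1/8
No match — not equal.


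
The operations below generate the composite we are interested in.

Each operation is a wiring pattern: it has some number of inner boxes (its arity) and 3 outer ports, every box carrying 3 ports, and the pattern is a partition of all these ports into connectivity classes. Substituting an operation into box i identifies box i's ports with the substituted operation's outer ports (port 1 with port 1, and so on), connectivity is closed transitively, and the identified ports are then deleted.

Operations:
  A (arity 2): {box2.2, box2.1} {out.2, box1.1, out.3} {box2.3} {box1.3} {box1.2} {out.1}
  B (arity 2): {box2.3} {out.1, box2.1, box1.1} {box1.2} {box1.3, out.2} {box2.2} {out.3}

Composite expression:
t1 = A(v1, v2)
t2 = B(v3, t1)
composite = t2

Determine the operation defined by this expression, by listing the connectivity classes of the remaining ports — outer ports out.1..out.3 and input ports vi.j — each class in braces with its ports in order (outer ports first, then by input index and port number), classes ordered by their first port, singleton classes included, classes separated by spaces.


{out.1, v3.1} {out.2, v3.3} {out.3} {v1.1} {v1.2} {v1.3} {v2.1, v2.2} {v2.3} {v3.2}

Substituting into B glues patterns; closure does the rest.
the subtree at A composes to {out.1} {out.2, out.3, v1.1} {v1.2} {v1.3} {v2.1, v2.2} {v2.3} on (v1, v2); out.j = own outer ports
the subtree at B composes to {out.1, v3.1} {out.2, v3.3} {out.3} {v1.1} {v1.2} {v1.3} {v2.1, v2.2} {v2.3} {v3.2} on (v3, v1, v2); out.j = own outer ports


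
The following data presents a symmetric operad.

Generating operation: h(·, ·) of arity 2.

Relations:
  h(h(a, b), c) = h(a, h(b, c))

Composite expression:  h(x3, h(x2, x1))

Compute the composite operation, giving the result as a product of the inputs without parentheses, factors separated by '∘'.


x3 ∘ x2 ∘ x1

Key point: h is associative — brackets drop, the x-order remains.
h(x2, x1) flattens to x2 ∘ x1
h(x3, h(x2, x1)) flattens to x3 ∘ x2 ∘ x1


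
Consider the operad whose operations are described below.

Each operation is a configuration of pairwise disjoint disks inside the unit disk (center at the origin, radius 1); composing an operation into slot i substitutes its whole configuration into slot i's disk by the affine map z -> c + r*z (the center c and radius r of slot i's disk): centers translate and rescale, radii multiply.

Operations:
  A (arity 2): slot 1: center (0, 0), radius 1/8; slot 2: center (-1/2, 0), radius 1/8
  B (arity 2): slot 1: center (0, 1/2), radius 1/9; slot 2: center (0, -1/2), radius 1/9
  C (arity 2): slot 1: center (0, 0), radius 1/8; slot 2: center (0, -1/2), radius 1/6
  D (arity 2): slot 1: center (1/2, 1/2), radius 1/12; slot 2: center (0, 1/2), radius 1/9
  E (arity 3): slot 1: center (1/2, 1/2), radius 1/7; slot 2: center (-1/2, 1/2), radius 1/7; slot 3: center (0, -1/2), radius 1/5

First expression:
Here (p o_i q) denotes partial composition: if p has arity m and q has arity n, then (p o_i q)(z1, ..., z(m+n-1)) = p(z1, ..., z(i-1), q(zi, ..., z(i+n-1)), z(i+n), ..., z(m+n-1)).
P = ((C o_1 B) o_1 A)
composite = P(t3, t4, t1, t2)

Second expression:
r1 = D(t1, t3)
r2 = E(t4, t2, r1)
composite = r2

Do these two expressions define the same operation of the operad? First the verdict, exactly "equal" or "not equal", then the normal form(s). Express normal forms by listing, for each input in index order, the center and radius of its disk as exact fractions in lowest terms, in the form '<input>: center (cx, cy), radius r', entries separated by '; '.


not equal; first: t1: center (0, -1/16), radius 1/72; t2: center (0, -1/2), radius 1/6; t3: center (0, 1/16), radius 1/576; t4: center (-1/144, 1/16), radius 1/576; second: t1: center (1/10, -2/5), radius 1/60; t2: center (-1/2, 1/2), radius 1/7; t3: center (0, -2/5), radius 1/45; t4: center (1/2, 1/2), radius 1/7

The first composite normalizes to t1: center (0, -1/16), radius 1/72; t2: center (0, -1/2), radius 1/6; t3: center (0, 1/16), radius 1/576; t4: center (-1/144, 1/16), radius 1/576
The second composite normalizes to t1: center (1/10, -2/5), radius 1/60; t2: center (-1/2, 1/2), radius 1/7; t3: center (0, -2/5), radius 1/45; t4: center (1/2, 1/2), radius 1/7
No match — not equal.


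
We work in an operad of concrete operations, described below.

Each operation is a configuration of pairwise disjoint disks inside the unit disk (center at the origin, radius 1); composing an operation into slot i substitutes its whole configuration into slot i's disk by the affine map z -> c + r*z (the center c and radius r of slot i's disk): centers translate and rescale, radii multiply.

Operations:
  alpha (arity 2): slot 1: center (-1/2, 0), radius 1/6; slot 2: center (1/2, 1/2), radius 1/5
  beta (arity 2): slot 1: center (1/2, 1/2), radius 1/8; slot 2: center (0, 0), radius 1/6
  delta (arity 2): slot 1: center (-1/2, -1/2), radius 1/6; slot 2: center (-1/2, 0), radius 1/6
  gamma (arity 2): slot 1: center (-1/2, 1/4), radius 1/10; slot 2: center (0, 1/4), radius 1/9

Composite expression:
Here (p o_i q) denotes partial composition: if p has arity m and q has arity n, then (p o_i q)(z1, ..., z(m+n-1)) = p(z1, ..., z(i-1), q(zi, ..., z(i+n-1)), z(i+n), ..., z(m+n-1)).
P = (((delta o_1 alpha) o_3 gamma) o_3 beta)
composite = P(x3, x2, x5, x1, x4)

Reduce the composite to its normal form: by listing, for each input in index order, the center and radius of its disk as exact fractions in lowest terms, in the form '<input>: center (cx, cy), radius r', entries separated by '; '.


x1: center (-7/12, 1/24), radius 1/360; x2: center (-5/12, -5/12), radius 1/30; x3: center (-7/12, -1/2), radius 1/36; x4: center (-1/2, 1/24), radius 1/54; x5: center (-23/40, 1/20), radius 1/480


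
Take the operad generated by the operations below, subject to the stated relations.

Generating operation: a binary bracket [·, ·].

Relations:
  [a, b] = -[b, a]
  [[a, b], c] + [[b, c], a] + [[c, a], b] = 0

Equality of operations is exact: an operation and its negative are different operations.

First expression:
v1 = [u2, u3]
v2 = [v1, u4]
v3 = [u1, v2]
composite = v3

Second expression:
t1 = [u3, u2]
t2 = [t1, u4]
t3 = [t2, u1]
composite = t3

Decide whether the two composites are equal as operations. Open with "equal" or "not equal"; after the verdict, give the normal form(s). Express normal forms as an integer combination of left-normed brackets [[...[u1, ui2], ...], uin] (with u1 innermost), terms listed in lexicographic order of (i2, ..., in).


equal — both sides give [[[u1, u2], u3], u4] - [[[u1, u3], u2], u4] - [[[u1, u4], u2], u3] + [[[u1, u4], u3], u2]

Normal form of the first expression: [[[u1, u2], u3], u4] - [[[u1, u3], u2], u4] - [[[u1, u4], u2], u3] + [[[u1, u4], u3], u2]
Normal form of the second expression: [[[u1, u2], u3], u4] - [[[u1, u3], u2], u4] - [[[u1, u4], u2], u3] + [[[u1, u4], u3], u2]
One common form — equal.


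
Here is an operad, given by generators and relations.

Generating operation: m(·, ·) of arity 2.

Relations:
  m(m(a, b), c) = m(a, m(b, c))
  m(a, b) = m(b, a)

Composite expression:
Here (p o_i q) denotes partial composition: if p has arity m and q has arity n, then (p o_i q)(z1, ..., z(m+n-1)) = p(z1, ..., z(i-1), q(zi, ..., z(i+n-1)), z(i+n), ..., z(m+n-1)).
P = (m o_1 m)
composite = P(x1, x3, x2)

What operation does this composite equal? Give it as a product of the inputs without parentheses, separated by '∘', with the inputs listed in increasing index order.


x1 ∘ x2 ∘ x3

With m associative and commutative, the x-input set is all that matters.
m(x1, x3) unparenthesizes to x1 ∘ x3
m(m(x1, x3), x2) unparenthesizes to x1 ∘ x3 ∘ x2
rearranged into index order: x1 ∘ x2 ∘ x3


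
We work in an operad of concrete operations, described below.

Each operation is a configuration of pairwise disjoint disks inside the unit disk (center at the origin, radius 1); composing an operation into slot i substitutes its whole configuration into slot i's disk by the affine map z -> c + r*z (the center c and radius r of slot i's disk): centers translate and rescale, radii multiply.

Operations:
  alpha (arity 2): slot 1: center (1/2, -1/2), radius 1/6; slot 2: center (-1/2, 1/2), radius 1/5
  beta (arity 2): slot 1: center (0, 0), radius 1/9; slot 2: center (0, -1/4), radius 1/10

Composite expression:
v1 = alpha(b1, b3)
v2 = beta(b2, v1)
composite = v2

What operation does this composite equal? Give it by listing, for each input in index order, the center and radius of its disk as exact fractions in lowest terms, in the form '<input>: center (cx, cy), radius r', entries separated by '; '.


b1: center (1/20, -3/10), radius 1/60; b2: center (0, 0), radius 1/9; b3: center (-1/20, -1/5), radius 1/50

Below beta, radii multiply path by path; the b-disk centers shift.
b2 passes through 1 substitution, ending at center (0, 0), radius 1/9
b1 passes through 2 substitutions, ending at center (1/20, -3/10), radius 1/60
b3 passes through 2 substitutions, ending at center (-1/20, -1/5), radius 1/50


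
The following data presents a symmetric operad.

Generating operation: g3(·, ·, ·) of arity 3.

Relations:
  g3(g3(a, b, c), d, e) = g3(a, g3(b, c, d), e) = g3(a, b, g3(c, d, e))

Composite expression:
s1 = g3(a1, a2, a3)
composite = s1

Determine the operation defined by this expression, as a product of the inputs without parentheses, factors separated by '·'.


a1 · a2 · a3

Every regrouping of g3 is equal, so read the a-inputs in written order.
g3(a1, a2, a3) collapses to a1 · a2 · a3


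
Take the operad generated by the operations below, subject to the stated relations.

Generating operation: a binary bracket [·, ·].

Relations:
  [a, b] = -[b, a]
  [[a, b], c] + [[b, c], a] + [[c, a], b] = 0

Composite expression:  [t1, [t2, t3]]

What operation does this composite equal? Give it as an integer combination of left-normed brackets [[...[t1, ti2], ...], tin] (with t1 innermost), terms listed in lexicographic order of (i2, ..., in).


[[t1, t2], t3] - [[t1, t3], t2]

Left-normed coefficients sit on the t1-initial expansion words.
Composite bracket: [t1, [t2, t3]]
Under [a, b] = ab - ba we get 4 signed associative words (2^2 = 4).
Only words starting with t1 matter:
  t1t2t3 (sign +1) contributes +[[t1, t2], t3]
  t1t3t2 (sign -1) contributes -[[t1, t3], t2]


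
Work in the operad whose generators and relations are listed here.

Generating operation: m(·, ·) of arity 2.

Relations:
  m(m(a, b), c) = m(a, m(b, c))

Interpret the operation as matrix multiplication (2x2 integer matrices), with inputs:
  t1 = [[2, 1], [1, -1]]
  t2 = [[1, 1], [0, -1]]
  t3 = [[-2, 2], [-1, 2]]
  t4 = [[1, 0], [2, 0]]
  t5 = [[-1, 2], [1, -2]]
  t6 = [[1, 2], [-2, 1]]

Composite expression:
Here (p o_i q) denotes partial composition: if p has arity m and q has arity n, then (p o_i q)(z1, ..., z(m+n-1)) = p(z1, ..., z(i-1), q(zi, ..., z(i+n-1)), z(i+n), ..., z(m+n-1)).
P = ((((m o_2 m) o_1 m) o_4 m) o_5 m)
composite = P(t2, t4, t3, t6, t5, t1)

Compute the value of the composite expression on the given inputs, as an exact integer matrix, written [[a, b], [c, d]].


[[0, 36], [0, -24]]

m(t2, t4) = [[3, 0], [-2, 0]]
m(t5, t1) = [[0, -3], [0, 3]]
m(t6, m(t5, t1)) = [[0, 3], [0, 9]]
m(t3, m(t6, m(t5, t1))) = [[0, 12], [0, 15]]
m(m(t2, t4), m(t3, m(t6, m(t5, t1)))) = [[0, 36], [0, -24]]


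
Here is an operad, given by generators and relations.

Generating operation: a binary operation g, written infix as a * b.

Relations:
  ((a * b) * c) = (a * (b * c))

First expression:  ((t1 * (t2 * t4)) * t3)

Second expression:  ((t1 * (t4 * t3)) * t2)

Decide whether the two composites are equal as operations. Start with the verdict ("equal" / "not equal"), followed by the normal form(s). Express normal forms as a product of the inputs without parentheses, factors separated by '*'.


not equal; first: t1 * t2 * t4 * t3; second: t1 * t4 * t3 * t2

The first expression, normalized: t1 * t2 * t4 * t3
The second expression, normalized: t1 * t4 * t3 * t2
The normal forms differ: not equal.


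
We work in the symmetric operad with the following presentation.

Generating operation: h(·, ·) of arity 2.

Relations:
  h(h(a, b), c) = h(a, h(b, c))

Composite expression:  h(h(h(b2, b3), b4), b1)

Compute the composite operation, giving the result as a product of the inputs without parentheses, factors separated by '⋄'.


b2 ⋄ b3 ⋄ b4 ⋄ b1

Key point: h is associative — brackets drop, the b-order remains.
h(b2, b3) reduces to b2 ⋄ b3
h(h(b2, b3), b4) reduces to b2 ⋄ b3 ⋄ b4
h(h(h(b2, b3), b4), b1) reduces to b2 ⋄ b3 ⋄ b4 ⋄ b1


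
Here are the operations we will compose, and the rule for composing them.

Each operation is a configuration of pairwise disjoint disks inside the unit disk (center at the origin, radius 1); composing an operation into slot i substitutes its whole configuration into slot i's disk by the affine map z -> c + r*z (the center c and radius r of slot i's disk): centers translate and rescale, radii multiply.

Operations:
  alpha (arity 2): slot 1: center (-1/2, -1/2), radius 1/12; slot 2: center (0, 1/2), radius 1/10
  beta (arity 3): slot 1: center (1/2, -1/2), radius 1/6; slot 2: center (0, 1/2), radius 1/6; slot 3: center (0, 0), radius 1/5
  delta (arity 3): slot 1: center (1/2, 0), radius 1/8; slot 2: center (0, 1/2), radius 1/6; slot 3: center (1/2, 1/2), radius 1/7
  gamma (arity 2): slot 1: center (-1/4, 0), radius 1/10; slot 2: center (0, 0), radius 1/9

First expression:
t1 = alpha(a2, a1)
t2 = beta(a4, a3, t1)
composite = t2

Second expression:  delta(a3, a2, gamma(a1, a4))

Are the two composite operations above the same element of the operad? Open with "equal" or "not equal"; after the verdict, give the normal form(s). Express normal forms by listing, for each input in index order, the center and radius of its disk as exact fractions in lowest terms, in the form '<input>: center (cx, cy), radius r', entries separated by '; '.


Reducing the first expression gives a1: center (0, 1/10), radius 1/50; a2: center (-1/10, -1/10), radius 1/60; a3: center (0, 1/2), radius 1/6; a4: center (1/2, -1/2), radius 1/6
Reducing the second expression gives a1: center (13/28, 1/2), radius 1/70; a2: center (0, 1/2), radius 1/6; a3: center (1/2, 0), radius 1/8; a4: center (1/2, 1/2), radius 1/63
Distinct normal forms: not equal.

not equal: they reduce to a1: center (0, 1/10), radius 1/50; a2: center (-1/10, -1/10), radius 1/60; a3: center (0, 1/2), radius 1/6; a4: center (1/2, -1/2), radius 1/6 and a1: center (13/28, 1/2), radius 1/70; a2: center (0, 1/2), radius 1/6; a3: center (1/2, 0), radius 1/8; a4: center (1/2, 1/2), radius 1/63


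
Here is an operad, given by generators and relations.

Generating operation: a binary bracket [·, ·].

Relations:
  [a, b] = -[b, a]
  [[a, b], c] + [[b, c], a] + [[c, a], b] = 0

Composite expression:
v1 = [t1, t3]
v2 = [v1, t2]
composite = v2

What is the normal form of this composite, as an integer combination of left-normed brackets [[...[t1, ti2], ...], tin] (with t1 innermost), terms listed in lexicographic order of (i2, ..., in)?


[[t1, t3], t2]


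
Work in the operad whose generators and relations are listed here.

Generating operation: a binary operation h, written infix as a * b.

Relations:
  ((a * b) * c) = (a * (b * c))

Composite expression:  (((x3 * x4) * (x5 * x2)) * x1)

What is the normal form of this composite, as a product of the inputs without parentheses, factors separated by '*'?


x3 * x4 * x5 * x2 * x1

All parenthesizations of h agree; list the x-inputs left to right.
(x3 * x4) reduces to x3 * x4
(x5 * x2) reduces to x5 * x2
((x3 * x4) * (x5 * x2)) reduces to x3 * x4 * x5 * x2
(((x3 * x4) * (x5 * x2)) * x1) reduces to x3 * x4 * x5 * x2 * x1


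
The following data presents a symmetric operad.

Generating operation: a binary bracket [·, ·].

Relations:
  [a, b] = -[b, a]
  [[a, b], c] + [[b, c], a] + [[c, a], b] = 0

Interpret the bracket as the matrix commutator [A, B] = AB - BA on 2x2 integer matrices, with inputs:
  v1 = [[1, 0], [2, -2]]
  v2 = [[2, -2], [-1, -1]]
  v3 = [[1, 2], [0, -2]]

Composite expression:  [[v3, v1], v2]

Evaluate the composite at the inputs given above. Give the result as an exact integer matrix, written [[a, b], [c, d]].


[[-6, 2], [-10, 6]]

[v3, v1] = [[4, -6], [-6, -4]]
[[v3, v1], v2] = [[-6, 2], [-10, 6]]


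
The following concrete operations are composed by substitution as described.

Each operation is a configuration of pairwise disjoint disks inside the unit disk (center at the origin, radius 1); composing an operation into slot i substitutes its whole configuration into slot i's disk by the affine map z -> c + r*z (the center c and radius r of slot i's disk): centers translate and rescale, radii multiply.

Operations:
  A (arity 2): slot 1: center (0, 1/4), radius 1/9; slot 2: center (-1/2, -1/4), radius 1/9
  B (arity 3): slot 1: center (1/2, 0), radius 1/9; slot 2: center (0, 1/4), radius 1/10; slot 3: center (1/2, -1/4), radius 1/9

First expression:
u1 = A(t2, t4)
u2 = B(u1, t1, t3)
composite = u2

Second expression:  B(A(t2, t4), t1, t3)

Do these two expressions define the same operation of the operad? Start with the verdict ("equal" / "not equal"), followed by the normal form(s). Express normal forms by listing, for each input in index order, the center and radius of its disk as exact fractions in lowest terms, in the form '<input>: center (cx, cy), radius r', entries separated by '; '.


equal: each reduces to t1: center (0, 1/4), radius 1/10; t2: center (1/2, 1/36), radius 1/81; t3: center (1/2, -1/4), radius 1/9; t4: center (4/9, -1/36), radius 1/81

The first expression, normalized: t1: center (0, 1/4), radius 1/10; t2: center (1/2, 1/36), radius 1/81; t3: center (1/2, -1/4), radius 1/9; t4: center (4/9, -1/36), radius 1/81
The second expression, normalized: t1: center (0, 1/4), radius 1/10; t2: center (1/2, 1/36), radius 1/81; t3: center (1/2, -1/4), radius 1/9; t4: center (4/9, -1/36), radius 1/81
The normal forms match — equal.


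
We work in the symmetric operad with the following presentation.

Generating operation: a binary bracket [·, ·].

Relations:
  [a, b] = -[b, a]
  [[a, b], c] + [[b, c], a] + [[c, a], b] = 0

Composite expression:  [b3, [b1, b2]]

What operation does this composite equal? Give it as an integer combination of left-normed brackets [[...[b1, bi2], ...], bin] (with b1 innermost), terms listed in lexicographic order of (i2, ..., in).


-[[b1, b2], b3]

A multilinear Lie element is pinned by b1-initial words (b1 innermost).
Composite bracket: [b3, [b1, b2]]
Under [a, b] = ab - ba we get 4 signed associative words (2^2 = 4).
Coefficients come from the b1-initial words:
  b1b2b3 appears with sign -1, giving the term -[[b1, b2], b3]


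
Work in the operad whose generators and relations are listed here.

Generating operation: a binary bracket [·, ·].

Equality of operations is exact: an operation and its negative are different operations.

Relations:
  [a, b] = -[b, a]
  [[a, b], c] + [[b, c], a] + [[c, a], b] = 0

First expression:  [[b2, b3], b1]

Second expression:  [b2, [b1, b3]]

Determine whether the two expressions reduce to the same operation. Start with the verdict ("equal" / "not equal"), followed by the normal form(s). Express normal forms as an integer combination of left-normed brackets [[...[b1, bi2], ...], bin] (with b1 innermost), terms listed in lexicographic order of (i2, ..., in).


not equal — first -[[b1, b2], b3] + [[b1, b3], b2], second -[[b1, b3], b2]

The first expression, normalized: -[[b1, b2], b3] + [[b1, b3], b2]
The second expression, normalized: -[[b1, b3], b2]
No match — not equal.


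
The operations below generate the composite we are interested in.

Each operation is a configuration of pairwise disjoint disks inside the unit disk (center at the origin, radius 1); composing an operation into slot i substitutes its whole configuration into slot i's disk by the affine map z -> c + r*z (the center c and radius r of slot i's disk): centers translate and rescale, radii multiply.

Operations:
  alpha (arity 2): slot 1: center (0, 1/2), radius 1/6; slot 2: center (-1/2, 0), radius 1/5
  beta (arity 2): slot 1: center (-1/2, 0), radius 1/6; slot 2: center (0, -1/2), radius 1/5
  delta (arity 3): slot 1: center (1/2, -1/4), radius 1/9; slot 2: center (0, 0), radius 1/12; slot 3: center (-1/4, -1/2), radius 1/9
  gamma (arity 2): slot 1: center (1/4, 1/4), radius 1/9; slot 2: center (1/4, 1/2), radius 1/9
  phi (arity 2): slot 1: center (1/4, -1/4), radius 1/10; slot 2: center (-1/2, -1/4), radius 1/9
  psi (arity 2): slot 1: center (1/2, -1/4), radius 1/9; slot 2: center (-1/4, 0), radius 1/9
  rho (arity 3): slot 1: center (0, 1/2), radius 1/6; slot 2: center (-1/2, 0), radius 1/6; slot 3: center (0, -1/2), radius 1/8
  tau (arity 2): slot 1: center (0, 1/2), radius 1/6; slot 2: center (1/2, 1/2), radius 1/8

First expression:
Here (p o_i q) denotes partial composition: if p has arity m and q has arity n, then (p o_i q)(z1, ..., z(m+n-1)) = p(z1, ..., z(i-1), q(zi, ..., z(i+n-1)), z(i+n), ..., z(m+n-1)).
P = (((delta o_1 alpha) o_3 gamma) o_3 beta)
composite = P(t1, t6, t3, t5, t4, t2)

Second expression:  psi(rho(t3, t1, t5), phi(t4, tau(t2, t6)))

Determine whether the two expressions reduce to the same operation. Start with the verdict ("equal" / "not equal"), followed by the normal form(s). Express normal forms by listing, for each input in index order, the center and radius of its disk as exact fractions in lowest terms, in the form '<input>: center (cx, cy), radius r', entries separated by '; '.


not equal — first t1: center (1/2, -7/36), radius 1/54; t2: center (-1/4, -1/2), radius 1/9; t3: center (7/432, 1/48), radius 1/648; t4: center (1/48, 1/24), radius 1/108; t5: center (1/48, 7/432), radius 1/540; t6: center (4/9, -1/4), radius 1/45, second t1: center (4/9, -1/4), radius 1/54; t2: center (-11/36, -7/324), radius 1/486; t3: center (1/2, -7/36), radius 1/54; t4: center (-2/9, -1/36), radius 1/90; t5: center (1/2, -11/36), radius 1/72; t6: center (-97/324, -7/324), radius 1/648

The first expression, normalized: t1: center (1/2, -7/36), radius 1/54; t2: center (-1/4, -1/2), radius 1/9; t3: center (7/432, 1/48), radius 1/648; t4: center (1/48, 1/24), radius 1/108; t5: center (1/48, 7/432), radius 1/540; t6: center (4/9, -1/4), radius 1/45
The second expression, normalized: t1: center (4/9, -1/4), radius 1/54; t2: center (-11/36, -7/324), radius 1/486; t3: center (1/2, -7/36), radius 1/54; t4: center (-2/9, -1/36), radius 1/90; t5: center (1/2, -11/36), radius 1/72; t6: center (-97/324, -7/324), radius 1/648
Different reductions; not equal.


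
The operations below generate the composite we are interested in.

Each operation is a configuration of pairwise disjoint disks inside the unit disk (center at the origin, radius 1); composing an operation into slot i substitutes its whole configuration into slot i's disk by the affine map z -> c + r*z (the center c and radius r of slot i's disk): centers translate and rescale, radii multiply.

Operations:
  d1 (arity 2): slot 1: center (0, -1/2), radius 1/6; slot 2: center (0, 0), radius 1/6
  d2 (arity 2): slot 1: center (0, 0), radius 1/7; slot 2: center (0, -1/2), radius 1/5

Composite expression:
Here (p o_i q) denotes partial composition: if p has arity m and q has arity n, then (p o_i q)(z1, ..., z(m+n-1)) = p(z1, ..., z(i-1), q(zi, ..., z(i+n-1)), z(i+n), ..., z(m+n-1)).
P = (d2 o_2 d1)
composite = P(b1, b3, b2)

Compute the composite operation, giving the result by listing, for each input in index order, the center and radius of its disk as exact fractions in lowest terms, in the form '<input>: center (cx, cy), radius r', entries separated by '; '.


b1: center (0, 0), radius 1/7; b2: center (0, -1/2), radius 1/30; b3: center (0, -3/5), radius 1/30

Each b-disk chains the slot maps above it in d2; radii multiply.
b1 passes through 1 substitution, ending at center (0, 0), radius 1/7
b3 passes through 2 substitutions, ending at center (0, -3/5), radius 1/30
b2 passes through 2 substitutions, ending at center (0, -1/2), radius 1/30


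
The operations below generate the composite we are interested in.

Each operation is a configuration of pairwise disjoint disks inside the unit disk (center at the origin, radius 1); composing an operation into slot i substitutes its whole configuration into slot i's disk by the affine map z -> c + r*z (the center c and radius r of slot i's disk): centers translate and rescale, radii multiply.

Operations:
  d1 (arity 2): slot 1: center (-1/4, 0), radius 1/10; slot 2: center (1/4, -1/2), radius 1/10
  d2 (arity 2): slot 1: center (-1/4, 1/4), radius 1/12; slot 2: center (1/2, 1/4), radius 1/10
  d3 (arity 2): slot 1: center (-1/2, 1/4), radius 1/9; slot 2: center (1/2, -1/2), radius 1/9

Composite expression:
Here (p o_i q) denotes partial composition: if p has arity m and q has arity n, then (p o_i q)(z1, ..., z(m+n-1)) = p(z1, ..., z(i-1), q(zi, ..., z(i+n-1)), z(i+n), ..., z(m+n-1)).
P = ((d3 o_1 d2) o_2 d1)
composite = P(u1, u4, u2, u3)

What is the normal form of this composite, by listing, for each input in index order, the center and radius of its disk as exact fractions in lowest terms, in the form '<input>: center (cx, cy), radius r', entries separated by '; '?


u1: center (-19/36, 5/18), radius 1/108; u2: center (-53/120, 49/180), radius 1/900; u3: center (1/2, -1/2), radius 1/9; u4: center (-161/360, 5/18), radius 1/900

Follow each u-input down from d3: c' goes to c + r*c', radius to r*r'.
tracing u1 down its 2-map path: center (-19/36, 5/18), radius 1/108
tracing u4 down its 3-map path: center (-161/360, 5/18), radius 1/900
tracing u2 down its 3-map path: center (-53/120, 49/180), radius 1/900
tracing u3 down its 1-map path: center (1/2, -1/2), radius 1/9


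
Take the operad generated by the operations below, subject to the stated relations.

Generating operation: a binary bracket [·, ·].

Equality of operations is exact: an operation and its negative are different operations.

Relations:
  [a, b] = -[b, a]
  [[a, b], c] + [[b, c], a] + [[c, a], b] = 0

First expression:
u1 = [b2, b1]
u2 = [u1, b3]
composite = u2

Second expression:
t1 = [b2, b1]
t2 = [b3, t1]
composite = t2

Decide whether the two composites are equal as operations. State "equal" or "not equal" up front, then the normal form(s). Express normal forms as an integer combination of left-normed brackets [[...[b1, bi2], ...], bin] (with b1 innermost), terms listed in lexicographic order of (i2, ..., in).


not equal; first: -[[b1, b2], b3]; second: [[b1, b2], b3]

In normal form, the first expression is -[[b1, b2], b3]
In normal form, the second expression is [[b1, b2], b3]
No match — not equal.


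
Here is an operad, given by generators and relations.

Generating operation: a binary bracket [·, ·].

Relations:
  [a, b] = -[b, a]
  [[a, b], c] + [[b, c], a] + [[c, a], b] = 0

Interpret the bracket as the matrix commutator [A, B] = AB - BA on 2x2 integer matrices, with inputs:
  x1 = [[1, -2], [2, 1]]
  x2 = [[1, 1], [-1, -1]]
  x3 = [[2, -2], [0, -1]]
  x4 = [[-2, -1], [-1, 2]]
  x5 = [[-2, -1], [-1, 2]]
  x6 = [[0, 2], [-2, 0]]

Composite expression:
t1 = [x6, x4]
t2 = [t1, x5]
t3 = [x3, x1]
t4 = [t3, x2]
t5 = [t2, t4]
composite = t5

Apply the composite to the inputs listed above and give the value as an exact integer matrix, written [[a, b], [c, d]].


[[-640, -960], [-960, 640]]

[x6, x4] = [[-4, 8], [8, 4]]
[[x6, x4], x5] = [[0, 40], [-40, 0]]
[x3, x1] = [[-4, -6], [-6, 4]]
[[x3, x1], x2] = [[12, 4], [-20, -12]]
[[[x6, x4], x5], [[x3, x1], x2]] = [[-640, -960], [-960, 640]]


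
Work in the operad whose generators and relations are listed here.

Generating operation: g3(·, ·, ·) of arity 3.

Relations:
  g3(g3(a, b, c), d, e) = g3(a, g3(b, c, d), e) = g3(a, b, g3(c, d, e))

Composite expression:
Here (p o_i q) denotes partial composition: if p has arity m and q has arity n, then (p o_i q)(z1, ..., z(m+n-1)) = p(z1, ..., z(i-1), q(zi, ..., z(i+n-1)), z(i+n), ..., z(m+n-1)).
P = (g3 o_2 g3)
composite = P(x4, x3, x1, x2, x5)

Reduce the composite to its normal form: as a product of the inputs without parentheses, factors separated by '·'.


x4 · x3 · x1 · x2 · x5

Every regrouping of g3 is equal, so read the x-inputs in written order.
g3(x3, x1, x2) unparenthesizes to x3 · x1 · x2
g3(x4, g3(x3, x1, x2), x5) unparenthesizes to x4 · x3 · x1 · x2 · x5


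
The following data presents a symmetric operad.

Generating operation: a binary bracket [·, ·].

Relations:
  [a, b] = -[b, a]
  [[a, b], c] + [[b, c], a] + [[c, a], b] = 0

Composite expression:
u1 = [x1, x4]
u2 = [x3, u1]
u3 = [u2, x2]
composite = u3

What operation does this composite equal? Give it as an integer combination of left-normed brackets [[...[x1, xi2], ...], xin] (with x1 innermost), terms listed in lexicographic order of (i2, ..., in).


-[[[x1, x4], x3], x2]

Expand each bracket as ab - ba; the x1-initial words give the coefficients.
Composite bracket: [[x3, [x1, x4]], x2]
Expanding via [a, b] = ab - ba: 8 signed words (2^3 = 8).
Words beginning with x1 determine it all:
  sign of x1x4x3x2 is -1, so it contributes -[[[x1, x4], x3], x2]


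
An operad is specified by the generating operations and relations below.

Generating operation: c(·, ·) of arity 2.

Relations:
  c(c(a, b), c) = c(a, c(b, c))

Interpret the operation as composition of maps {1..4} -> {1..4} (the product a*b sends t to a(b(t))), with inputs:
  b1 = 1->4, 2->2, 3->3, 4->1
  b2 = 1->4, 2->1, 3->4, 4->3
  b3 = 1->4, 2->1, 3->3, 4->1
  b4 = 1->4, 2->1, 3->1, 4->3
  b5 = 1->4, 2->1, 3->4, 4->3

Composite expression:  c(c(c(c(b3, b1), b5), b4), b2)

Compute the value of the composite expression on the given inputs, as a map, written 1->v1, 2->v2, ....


c(b3, b1) = 1->1, 2->1, 3->3, 4->4
c(c(b3, b1), b5) = 1->4, 2->1, 3->4, 4->3
c(c(c(b3, b1), b5), b4) = 1->3, 2->4, 3->4, 4->4
c(c(c(c(b3, b1), b5), b4), b2) = 1->4, 2->3, 3->4, 4->4

1->4, 2->3, 3->4, 4->4


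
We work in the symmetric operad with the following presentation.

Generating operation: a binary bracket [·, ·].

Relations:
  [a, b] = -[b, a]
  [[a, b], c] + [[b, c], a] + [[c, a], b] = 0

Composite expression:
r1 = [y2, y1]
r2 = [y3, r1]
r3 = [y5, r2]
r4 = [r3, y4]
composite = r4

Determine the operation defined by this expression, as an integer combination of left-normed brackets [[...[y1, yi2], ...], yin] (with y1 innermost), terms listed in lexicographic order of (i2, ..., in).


-[[[[y1, y2], y3], y5], y4]

Expand each bracket as ab - ba; the y1-initial words give the coefficients.
Composite bracket: [[y5, [y3, [y2, y1]]], y4]
The bracket unfolds into 16 signed words via [a, b] = ab - ba (2^4 = 16).
Collect the words opening with y1:
  word y1y2y3y5y4 has sign -1, contributing -[[[[y1, y2], y3], y5], y4]


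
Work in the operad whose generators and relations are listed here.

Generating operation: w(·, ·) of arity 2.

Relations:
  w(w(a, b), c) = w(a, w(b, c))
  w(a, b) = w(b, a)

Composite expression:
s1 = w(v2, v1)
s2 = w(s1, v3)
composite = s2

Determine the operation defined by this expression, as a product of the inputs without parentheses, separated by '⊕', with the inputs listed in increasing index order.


v1 ⊕ v2 ⊕ v3

Reordering under w is free, so list the v-inputs canonically.
w(v2, v1) unparenthesizes to v2 ⊕ v1
w(w(v2, v1), v3) unparenthesizes to v2 ⊕ v1 ⊕ v3
the factors in increasing index order: v1 ⊕ v2 ⊕ v3


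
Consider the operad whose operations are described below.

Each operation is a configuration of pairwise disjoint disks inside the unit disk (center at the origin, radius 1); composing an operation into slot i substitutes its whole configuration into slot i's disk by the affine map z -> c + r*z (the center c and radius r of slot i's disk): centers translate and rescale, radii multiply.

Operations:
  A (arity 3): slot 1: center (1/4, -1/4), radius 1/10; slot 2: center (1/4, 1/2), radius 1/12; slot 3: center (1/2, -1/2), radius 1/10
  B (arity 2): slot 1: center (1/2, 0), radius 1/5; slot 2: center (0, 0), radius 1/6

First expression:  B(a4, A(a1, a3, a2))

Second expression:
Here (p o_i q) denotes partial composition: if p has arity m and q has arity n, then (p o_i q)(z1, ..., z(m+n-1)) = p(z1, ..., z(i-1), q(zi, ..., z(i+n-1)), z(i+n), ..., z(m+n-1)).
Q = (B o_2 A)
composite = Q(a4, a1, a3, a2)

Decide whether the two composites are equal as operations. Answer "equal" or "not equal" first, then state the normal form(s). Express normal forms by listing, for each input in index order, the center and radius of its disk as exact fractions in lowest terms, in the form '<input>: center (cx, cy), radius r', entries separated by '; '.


equal; both compose to a1: center (1/24, -1/24), radius 1/60; a2: center (1/12, -1/12), radius 1/60; a3: center (1/24, 1/12), radius 1/72; a4: center (1/2, 0), radius 1/5

The first expression reduces to a1: center (1/24, -1/24), radius 1/60; a2: center (1/12, -1/12), radius 1/60; a3: center (1/24, 1/12), radius 1/72; a4: center (1/2, 0), radius 1/5
The second expression reduces to a1: center (1/24, -1/24), radius 1/60; a2: center (1/12, -1/12), radius 1/60; a3: center (1/24, 1/12), radius 1/72; a4: center (1/2, 0), radius 1/5
Identical normal forms: equal.


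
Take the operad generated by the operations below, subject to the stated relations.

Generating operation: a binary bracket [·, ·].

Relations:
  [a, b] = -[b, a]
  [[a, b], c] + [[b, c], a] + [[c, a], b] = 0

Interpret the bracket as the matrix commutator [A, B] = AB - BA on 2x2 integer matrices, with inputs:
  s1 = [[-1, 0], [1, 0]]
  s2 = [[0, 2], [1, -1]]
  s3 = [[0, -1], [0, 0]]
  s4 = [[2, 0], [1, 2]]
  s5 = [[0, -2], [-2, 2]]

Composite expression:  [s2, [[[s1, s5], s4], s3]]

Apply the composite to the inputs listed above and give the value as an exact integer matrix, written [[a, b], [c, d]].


[[4, 12], [-8, -4]]

[s1, s5] = [[2, 2], [-4, -2]]
[[s1, s5], s4] = [[2, 0], [-4, -2]]
[[[s1, s5], s4], s3] = [[-4, -4], [0, 4]]
[s2, [[[s1, s5], s4], s3]] = [[4, 12], [-8, -4]]
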